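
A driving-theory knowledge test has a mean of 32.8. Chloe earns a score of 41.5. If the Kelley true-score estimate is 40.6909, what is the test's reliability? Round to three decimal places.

T̂ = ρX + (1 − ρ)μ  ⇒  T̂ − μ = ρ(X − μ)
ρ = (T̂ − μ)/(X − μ) = (40.6909 − 32.8) / (41.5 − 32.8) = 7.8909 / 8.7 = 0.90700

0.907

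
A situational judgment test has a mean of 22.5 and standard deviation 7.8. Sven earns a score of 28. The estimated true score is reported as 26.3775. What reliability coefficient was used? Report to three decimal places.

T̂ = ρX + (1 − ρ)μ  ⇒  T̂ − μ = ρ(X − μ)
ρ = (T̂ − μ)/(X − μ) = (26.3775 − 22.5) / (28 − 22.5) = 3.8775 / 5.5 = 0.70500

0.705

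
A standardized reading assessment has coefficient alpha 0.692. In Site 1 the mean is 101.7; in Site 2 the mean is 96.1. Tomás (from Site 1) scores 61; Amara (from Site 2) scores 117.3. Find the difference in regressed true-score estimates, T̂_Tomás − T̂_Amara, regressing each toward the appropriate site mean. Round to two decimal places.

-37.23

T̂_Tomás = 0.692(61) + 0.308(101.7) = 73.5356
T̂_Amara = 0.692(117.3) + 0.308(96.1) = 110.7704
Difference = 73.5356 − 110.7704 = -37.2348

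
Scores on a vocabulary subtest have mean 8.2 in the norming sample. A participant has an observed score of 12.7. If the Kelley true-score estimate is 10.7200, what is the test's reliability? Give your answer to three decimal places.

T̂ = ρX + (1 − ρ)μ  ⇒  T̂ − μ = ρ(X − μ)
ρ = (T̂ − μ)/(X − μ) = (10.7200 − 8.2) / (12.7 − 8.2) = 2.5200 / 4.5 = 0.56000

0.560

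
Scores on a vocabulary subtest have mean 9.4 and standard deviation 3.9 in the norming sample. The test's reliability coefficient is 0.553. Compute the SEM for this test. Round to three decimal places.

SEM = SD · √(1 − ρ) = 3.9 × √0.447 = 3.9 × 0.6686 = 2.6075

2.607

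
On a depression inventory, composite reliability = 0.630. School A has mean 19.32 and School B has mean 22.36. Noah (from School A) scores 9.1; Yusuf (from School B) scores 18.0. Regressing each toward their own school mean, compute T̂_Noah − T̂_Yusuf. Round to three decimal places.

-6.732

T̂_Noah = 0.630(9.1) + 0.370(19.32) = 12.88140
T̂_Yusuf = 0.630(18.0) + 0.370(22.36) = 19.61320
Difference = 12.88140 − 19.61320 = -6.73180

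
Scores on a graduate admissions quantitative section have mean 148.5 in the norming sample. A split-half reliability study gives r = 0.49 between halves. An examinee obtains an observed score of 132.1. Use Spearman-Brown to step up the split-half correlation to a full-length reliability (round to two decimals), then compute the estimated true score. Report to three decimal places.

137.676

Spearman-Brown: ρ = 2r/(1 + r) = 2(0.49)/(1 + 0.49) = 0.980/1.49 = 0.6577 → 0.66
T̂ = 0.66(132.1) + 0.34(148.5) = 87.186 + 50.490 = 137.6760 → 137.676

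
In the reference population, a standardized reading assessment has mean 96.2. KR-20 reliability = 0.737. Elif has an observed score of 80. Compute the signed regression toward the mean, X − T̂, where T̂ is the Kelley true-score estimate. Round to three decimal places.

T̂ = 0.737(80) + 0.263(96.2) = 58.960 + 25.3006 = 84.26060 → 84.2606
X − T̂ = 80 − 84.2606 = -4.2606 → -4.261

-4.261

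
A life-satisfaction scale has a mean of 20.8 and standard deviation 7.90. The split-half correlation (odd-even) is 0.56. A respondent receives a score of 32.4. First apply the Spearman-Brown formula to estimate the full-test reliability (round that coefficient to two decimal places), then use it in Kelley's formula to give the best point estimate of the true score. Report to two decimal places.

Spearman-Brown: ρ = 2r/(1 + r) = 2(0.56)/(1 + 0.56) = 1.120/1.56 = 0.7179 → 0.72
T̂ = ρX + (1 − ρ)μ
  = 0.72 × 32.4 + 0.28 × 20.8
  = 23.328 + 5.824
  = 29.152
  ≈ 29.15

29.15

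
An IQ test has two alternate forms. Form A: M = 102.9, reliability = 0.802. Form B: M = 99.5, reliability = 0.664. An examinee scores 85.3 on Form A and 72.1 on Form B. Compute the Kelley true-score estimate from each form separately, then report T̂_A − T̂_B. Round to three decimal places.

7.478

T̂_A = 0.802(85.3) + 0.198(102.9) = 88.78480
T̂_B = 0.664(72.1) + 0.336(99.5) = 81.30640
T̂_A − T̂_B = 7.47840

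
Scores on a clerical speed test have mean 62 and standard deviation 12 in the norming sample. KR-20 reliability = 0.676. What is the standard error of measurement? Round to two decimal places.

SEM = SD · √(1 − ρ) = 12 × √0.324 = 12 × 0.5692 = 6.831

6.83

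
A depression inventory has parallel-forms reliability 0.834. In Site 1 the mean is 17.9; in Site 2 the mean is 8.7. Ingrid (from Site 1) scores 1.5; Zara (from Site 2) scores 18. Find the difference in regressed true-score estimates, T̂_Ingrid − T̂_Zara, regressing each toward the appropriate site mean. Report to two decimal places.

-12.23

T̂_Ingrid = 0.834(1.5) + 0.166(17.9) = 4.2224
T̂_Zara = 0.834(18) + 0.166(8.7) = 16.4562
Difference = 4.2224 − 16.4562 = -12.2338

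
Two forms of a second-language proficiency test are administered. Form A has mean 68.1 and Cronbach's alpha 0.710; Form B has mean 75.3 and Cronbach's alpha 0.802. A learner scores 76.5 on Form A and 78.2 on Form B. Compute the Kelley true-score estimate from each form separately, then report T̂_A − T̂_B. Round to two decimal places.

T̂_A = 0.710(76.5) + 0.290(68.1) = 74.0640
T̂_B = 0.802(78.2) + 0.198(75.3) = 77.6258
T̂_A − T̂_B = -3.5618

-3.56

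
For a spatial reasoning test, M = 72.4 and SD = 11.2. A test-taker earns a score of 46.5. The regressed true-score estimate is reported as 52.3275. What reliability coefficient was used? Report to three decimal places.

T̂ = ρX + (1 − ρ)μ  ⇒  T̂ − μ = ρ(X − μ)
ρ = (T̂ − μ)/(X − μ) = (52.3275 − 72.4) / (46.5 − 72.4) = -20.0725 / -25.9 = 0.77500

0.775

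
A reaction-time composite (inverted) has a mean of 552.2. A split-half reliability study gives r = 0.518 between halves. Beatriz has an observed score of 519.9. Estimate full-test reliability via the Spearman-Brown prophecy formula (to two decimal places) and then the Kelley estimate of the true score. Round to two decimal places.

530.24

Spearman-Brown: ρ = 2r/(1 + r) = 2(0.518)/(1 + 0.518) = 1.0360/1.518 = 0.6825 → 0.68
T̂ = 0.68(519.9) + 0.32(552.2) = 353.532 + 176.704 = 530.236 → 530.24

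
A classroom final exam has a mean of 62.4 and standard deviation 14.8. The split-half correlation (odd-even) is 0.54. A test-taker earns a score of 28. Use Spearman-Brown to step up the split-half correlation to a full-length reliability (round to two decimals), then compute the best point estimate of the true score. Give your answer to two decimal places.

Spearman-Brown: ρ = 2r/(1 + r) = 2(0.54)/(1 + 0.54) = 1.080/1.54 = 0.7013 → 0.70
Regress the observed score toward the mean by the unreliability: T̂ = 0.70·28 + 0.30·62.4 = 19.60 + 18.720 = 38.320.

38.32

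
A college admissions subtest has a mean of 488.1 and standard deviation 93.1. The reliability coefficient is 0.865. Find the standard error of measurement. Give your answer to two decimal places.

SEM = SD · √(1 − ρ) = 93.1 × √0.135 = 93.1 × 0.3674 = 34.207

34.21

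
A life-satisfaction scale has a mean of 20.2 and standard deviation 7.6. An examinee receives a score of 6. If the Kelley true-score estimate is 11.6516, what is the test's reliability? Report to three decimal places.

T̂ = ρX + (1 − ρ)μ  ⇒  T̂ − μ = ρ(X − μ)
ρ = (T̂ − μ)/(X − μ) = (11.6516 − 20.2) / (6 − 20.2) = -8.5484 / -14.2 = 0.60200

0.602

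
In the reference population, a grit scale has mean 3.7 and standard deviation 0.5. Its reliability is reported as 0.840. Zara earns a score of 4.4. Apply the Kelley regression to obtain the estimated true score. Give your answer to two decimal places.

Kelley's formula gives T̂ = 0.840·4.4 + 0.160·3.7 = 3.6960 + 0.5920 = 4.288.

4.29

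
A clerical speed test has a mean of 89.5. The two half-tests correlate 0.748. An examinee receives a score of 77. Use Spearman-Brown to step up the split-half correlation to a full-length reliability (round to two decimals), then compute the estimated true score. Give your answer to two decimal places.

78.75

Spearman-Brown: ρ = 2r/(1 + r) = 2(0.748)/(1 + 0.748) = 1.4960/1.748 = 0.8558 → 0.86
Kelley's formula gives T̂ = 0.86·77 + 0.14·89.5 = 66.22 + 12.530 = 78.750.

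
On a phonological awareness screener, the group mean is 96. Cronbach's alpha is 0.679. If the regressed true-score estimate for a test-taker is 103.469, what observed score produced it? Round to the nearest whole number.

107

T̂ = ρX + (1 − ρ)μ  ⇒  X = (T̂ − (1 − ρ)μ) / ρ
X = (103.469 − 0.321 × 96) / 0.679 = (103.469 − 30.816) / 0.679 = 72.653 / 0.679 = 107.00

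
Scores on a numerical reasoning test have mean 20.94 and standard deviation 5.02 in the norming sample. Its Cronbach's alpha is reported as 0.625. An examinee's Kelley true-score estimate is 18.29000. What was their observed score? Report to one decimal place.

T̂ = ρX + (1 − ρ)μ  ⇒  X = (T̂ − (1 − ρ)μ) / ρ
X = (18.29000 − 0.375 × 20.94) / 0.625 = (18.29000 − 7.85250) / 0.625 = 10.43750 / 0.625 = 16.700

16.7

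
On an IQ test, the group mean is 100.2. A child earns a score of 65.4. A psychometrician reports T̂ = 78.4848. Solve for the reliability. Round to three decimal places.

T̂ = ρX + (1 − ρ)μ  ⇒  T̂ − μ = ρ(X − μ)
ρ = (T̂ − μ)/(X − μ) = (78.4848 − 100.2) / (65.4 − 100.2) = -21.7152 / -34.8 = 0.62400

0.624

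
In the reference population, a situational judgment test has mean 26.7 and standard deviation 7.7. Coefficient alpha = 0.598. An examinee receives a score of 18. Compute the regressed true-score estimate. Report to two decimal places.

21.50

Weight the observed score by reliability and the mean by (1 − reliability): T̂ = 0.598·18 + 0.402·26.7 = 10.764 + 10.7334 = 21.497.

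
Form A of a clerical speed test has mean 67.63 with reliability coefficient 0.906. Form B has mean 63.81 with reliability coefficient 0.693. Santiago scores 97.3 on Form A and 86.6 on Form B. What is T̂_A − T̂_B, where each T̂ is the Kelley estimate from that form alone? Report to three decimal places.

T̂_A = 0.906(97.3) + 0.094(67.63) = 94.51102
T̂_B = 0.693(86.6) + 0.307(63.81) = 79.60347
T̂_A − T̂_B = 14.90755

14.908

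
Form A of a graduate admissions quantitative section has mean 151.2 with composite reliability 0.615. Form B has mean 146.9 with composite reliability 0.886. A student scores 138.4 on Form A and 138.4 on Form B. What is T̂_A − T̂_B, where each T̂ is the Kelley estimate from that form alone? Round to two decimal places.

T̂_A = 0.615(138.4) + 0.385(151.2) = 143.3280
T̂_B = 0.886(138.4) + 0.114(146.9) = 139.3690
T̂_A − T̂_B = 3.9590

3.96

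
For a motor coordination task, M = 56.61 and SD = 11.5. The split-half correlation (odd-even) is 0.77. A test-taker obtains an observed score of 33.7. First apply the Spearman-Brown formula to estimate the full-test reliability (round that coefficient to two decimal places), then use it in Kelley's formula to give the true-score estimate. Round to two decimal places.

Spearman-Brown: ρ = 2r/(1 + r) = 2(0.77)/(1 + 0.77) = 1.540/1.77 = 0.8701 → 0.87
T̂ = 0.87(33.7) + 0.13(56.61) = 29.319 + 7.3593 = 36.678 → 36.68

36.68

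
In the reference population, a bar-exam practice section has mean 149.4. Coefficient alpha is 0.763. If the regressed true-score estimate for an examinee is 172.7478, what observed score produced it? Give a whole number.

180

T̂ = ρX + (1 − ρ)μ  ⇒  X = (T̂ − (1 − ρ)μ) / ρ
X = (172.7478 − 0.237 × 149.4) / 0.763 = (172.7478 − 35.4078) / 0.763 = 137.3400 / 0.763 = 180.00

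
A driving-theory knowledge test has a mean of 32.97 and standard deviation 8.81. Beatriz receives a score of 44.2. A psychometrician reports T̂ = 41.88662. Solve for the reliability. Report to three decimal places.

0.794

T̂ = ρX + (1 − ρ)μ  ⇒  T̂ − μ = ρ(X − μ)
ρ = (T̂ − μ)/(X − μ) = (41.88662 − 32.97) / (44.2 − 32.97) = 8.91662 / 11.23 = 0.79400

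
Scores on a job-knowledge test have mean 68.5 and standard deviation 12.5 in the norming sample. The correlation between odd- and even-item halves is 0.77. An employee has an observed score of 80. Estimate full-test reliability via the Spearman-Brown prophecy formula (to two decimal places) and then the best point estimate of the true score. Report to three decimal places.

Spearman-Brown: ρ = 2r/(1 + r) = 2(0.77)/(1 + 0.77) = 1.540/1.77 = 0.8701 → 0.87
T̂ = ρX + (1 − ρ)μ
  = 0.87 × 80 + 0.13 × 68.5
  = 69.60 + 8.905
  = 78.5050
  ≈ 78.505

78.505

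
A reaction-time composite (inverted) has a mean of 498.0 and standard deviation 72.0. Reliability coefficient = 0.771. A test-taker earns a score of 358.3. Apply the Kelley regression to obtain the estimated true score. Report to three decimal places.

T̂ = ρX + (1 − ρ)μ
  = 0.771 × 358.3 + 0.229 × 498.0
  = 276.2493 + 114.0420
  = 390.2913
  ≈ 390.291

390.291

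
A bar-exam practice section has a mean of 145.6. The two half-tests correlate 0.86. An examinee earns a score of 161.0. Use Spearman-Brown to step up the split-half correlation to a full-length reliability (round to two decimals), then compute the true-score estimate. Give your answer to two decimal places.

Spearman-Brown: ρ = 2r/(1 + r) = 2(0.86)/(1 + 0.86) = 1.720/1.86 = 0.9247 → 0.92
T̂ = ρX + (1 − ρ)μ
  = 0.92 × 161.0 + 0.08 × 145.6
  = 148.120 + 11.648
  = 159.768
  ≈ 159.77

159.77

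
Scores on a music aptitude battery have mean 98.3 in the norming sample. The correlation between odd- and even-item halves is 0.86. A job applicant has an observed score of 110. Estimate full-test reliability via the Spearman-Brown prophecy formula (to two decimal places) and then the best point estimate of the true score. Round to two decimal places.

Spearman-Brown: ρ = 2r/(1 + r) = 2(0.86)/(1 + 0.86) = 1.720/1.86 = 0.9247 → 0.92
Kelley's formula gives T̂ = 0.92·110 + 0.08·98.3 = 101.20 + 7.864 = 109.064.

109.06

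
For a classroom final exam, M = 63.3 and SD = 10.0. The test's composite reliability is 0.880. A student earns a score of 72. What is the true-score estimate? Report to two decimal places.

T̂ = ρX + (1 − ρ)μ
  = 0.880 × 72 + 0.120 × 63.3
  = 63.360 + 7.5960
  = 70.956
  ≈ 70.96

70.96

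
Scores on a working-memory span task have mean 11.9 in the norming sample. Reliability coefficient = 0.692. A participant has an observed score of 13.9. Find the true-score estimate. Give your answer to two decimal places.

13.28

T̂ = 0.692(13.9) + 0.308(11.9) = 9.6188 + 3.6652 = 13.284 → 13.28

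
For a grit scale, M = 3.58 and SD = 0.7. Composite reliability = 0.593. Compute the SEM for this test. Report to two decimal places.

0.45

SEM = SD · √(1 − ρ) = 0.7 × √0.407 = 0.7 × 0.6380 = 0.447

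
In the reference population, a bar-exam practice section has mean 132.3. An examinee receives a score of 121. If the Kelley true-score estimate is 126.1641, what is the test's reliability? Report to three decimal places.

T̂ = ρX + (1 − ρ)μ  ⇒  T̂ − μ = ρ(X − μ)
ρ = (T̂ − μ)/(X − μ) = (126.1641 − 132.3) / (121 − 132.3) = -6.1359 / -11.3 = 0.54300

0.543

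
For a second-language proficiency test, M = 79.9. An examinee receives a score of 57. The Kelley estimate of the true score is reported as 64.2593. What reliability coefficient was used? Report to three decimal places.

T̂ = ρX + (1 − ρ)μ  ⇒  T̂ − μ = ρ(X − μ)
ρ = (T̂ − μ)/(X − μ) = (64.2593 − 79.9) / (57 − 79.9) = -15.6407 / -22.9 = 0.68300

0.683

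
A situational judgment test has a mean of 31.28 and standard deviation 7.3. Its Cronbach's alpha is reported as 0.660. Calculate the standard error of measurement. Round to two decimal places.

4.26

SEM = SD · √(1 − ρ) = 7.3 × √0.340 = 7.3 × 0.5831 = 4.257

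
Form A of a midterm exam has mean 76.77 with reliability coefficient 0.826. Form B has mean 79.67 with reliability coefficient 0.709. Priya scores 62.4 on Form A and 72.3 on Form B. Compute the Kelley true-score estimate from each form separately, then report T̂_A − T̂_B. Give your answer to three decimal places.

-9.544

T̂_A = 0.826(62.4) + 0.174(76.77) = 64.90038
T̂_B = 0.709(72.3) + 0.291(79.67) = 74.44467
T̂_A − T̂_B = -9.54429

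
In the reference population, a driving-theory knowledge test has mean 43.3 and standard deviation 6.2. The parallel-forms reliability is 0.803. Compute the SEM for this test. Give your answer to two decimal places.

SEM = SD · √(1 − ρ) = 6.2 × √0.197 = 6.2 × 0.4438 = 2.752

2.75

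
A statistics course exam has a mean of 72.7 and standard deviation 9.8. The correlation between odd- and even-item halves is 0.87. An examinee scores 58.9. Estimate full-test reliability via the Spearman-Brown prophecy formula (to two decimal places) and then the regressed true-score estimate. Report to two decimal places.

Spearman-Brown: ρ = 2r/(1 + r) = 2(0.87)/(1 + 0.87) = 1.740/1.87 = 0.9305 → 0.93
T̂ = ρX + (1 − ρ)μ
  = 0.93 × 58.9 + 0.07 × 72.7
  = 54.777 + 5.089
  = 59.866
  ≈ 59.87

59.87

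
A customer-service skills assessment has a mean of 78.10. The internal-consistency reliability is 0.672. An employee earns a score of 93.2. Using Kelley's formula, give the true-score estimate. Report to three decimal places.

88.247

T̂ = 0.672(93.2) + 0.328(78.10) = 62.6304 + 25.61680 = 88.2472 → 88.247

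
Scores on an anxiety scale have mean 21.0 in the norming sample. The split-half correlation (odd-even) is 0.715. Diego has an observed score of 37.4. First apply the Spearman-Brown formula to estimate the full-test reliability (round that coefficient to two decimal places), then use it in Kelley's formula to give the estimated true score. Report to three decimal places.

Spearman-Brown: ρ = 2r/(1 + r) = 2(0.715)/(1 + 0.715) = 1.4300/1.715 = 0.8338 → 0.83
Weight the observed score by reliability and the mean by (1 − reliability): T̂ = 0.83·37.4 + 0.17·21.0 = 31.042 + 3.570 = 34.6120.

34.612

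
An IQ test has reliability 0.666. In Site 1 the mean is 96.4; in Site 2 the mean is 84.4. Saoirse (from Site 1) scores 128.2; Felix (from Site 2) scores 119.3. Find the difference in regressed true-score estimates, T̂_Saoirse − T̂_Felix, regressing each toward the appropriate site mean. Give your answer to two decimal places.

9.94

T̂_Saoirse = 0.666(128.2) + 0.334(96.4) = 117.5788
T̂_Felix = 0.666(119.3) + 0.334(84.4) = 107.6434
Difference = 117.5788 − 107.6434 = 9.9354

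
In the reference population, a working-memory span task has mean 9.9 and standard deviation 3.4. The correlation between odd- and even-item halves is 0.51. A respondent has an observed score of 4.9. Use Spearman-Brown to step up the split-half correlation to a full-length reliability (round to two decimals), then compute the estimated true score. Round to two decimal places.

Spearman-Brown: ρ = 2r/(1 + r) = 2(0.51)/(1 + 0.51) = 1.020/1.51 = 0.6755 → 0.68
T̂ = ρX + (1 − ρ)μ
  = 0.68 × 4.9 + 0.32 × 9.9
  = 3.332 + 3.168
  = 6.500
  ≈ 6.50

6.50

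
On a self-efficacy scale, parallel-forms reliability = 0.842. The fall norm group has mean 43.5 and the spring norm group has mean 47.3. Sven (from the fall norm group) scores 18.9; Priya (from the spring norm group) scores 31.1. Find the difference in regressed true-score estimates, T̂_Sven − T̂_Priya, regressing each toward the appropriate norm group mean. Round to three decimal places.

T̂_Sven = 0.842(18.9) + 0.158(43.5) = 22.78680
T̂_Priya = 0.842(31.1) + 0.158(47.3) = 33.65960
Difference = 22.78680 − 33.65960 = -10.87280

-10.873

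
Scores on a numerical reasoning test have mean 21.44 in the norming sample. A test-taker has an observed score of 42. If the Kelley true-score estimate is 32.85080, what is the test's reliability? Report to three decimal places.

T̂ = ρX + (1 − ρ)μ  ⇒  T̂ − μ = ρ(X − μ)
ρ = (T̂ − μ)/(X − μ) = (32.85080 − 21.44) / (42 − 21.44) = 11.41080 / 20.56 = 0.55500

0.555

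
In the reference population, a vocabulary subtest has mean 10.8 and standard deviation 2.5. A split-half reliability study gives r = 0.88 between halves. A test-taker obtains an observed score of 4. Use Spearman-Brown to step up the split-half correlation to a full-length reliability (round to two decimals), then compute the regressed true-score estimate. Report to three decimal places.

Spearman-Brown: ρ = 2r/(1 + r) = 2(0.88)/(1 + 0.88) = 1.760/1.88 = 0.9362 → 0.94
T̂ = ρX + (1 − ρ)μ
  = 0.94 × 4 + 0.06 × 10.8
  = 3.76 + 0.648
  = 4.4080
  ≈ 4.408

4.408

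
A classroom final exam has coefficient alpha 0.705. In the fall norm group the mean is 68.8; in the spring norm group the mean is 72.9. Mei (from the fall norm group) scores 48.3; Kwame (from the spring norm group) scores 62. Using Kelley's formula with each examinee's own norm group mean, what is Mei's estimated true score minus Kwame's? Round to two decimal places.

-10.87

T̂_Mei = 0.705(48.3) + 0.295(68.8) = 54.3475
T̂_Kwame = 0.705(62) + 0.295(72.9) = 65.2155
Difference = 54.3475 − 65.2155 = -10.8680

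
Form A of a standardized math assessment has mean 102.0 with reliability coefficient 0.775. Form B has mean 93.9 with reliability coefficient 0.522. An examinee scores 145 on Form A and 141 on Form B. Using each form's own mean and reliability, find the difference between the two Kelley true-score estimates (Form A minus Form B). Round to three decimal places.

T̂_A = 0.775(145) + 0.225(102.0) = 135.32500
T̂_B = 0.522(141) + 0.478(93.9) = 118.48620
T̂_A − T̂_B = 16.83880

16.839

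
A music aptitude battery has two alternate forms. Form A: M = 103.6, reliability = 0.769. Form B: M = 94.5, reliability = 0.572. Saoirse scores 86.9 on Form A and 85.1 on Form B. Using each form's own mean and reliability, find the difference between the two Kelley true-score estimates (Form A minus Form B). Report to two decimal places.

1.63

T̂_A = 0.769(86.9) + 0.231(103.6) = 90.7577
T̂_B = 0.572(85.1) + 0.428(94.5) = 89.1232
T̂_A − T̂_B = 1.6345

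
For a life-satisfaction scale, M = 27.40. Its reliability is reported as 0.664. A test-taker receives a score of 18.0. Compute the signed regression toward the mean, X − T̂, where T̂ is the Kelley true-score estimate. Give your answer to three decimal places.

T̂ = ρX + (1 − ρ)μ
  = 0.664 × 18.0 + 0.336 × 27.40
  = 11.9520 + 9.20640
  = 21.15840
  ≈ 21.1584
X − T̂ = 18.0 − 21.1584 = -3.1584 → -3.158

-3.158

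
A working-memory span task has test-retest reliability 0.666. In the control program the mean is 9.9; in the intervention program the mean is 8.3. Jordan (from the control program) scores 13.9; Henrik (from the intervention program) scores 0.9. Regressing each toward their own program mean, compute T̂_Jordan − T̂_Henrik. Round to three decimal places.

T̂_Jordan = 0.666(13.9) + 0.334(9.9) = 12.56400
T̂_Henrik = 0.666(0.9) + 0.334(8.3) = 3.37160
Difference = 12.56400 − 3.37160 = 9.19240

9.192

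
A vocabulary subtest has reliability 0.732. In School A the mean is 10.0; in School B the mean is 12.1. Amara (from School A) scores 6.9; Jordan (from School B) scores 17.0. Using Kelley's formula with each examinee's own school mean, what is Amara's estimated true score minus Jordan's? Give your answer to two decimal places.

-7.96

T̂_Amara = 0.732(6.9) + 0.268(10.0) = 7.7308
T̂_Jordan = 0.732(17.0) + 0.268(12.1) = 15.6868
Difference = 7.7308 − 15.6868 = -7.9560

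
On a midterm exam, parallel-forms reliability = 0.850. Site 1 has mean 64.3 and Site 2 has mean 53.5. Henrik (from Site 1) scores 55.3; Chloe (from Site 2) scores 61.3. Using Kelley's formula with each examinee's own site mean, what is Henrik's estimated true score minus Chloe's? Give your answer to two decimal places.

-3.48

T̂_Henrik = 0.850(55.3) + 0.150(64.3) = 56.6500
T̂_Chloe = 0.850(61.3) + 0.150(53.5) = 60.1300
Difference = 56.6500 − 60.1300 = -3.4800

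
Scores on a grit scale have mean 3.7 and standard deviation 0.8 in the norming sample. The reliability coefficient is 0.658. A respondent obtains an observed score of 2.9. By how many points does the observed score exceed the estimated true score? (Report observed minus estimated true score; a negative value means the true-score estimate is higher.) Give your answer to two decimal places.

T̂ = ρX + (1 − ρ)μ
  = 0.658 × 2.9 + 0.342 × 3.7
  = 1.9082 + 1.2654
  = 3.1736
  ≈ 3.174
X − T̂ = 2.9 − 3.174 = -0.274 → -0.27

-0.27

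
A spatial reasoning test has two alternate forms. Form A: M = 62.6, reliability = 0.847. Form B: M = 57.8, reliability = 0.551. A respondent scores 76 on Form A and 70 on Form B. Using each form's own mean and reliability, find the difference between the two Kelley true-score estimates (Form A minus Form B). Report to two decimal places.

T̂_A = 0.847(76) + 0.153(62.6) = 73.9498
T̂_B = 0.551(70) + 0.449(57.8) = 64.5222
T̂_A − T̂_B = 9.4276

9.43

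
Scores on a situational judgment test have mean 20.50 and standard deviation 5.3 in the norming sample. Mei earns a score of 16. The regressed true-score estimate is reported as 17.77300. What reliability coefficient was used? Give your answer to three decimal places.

T̂ = ρX + (1 − ρ)μ  ⇒  T̂ − μ = ρ(X − μ)
ρ = (T̂ − μ)/(X − μ) = (17.77300 − 20.50) / (16 − 20.50) = -2.72700 / -4.50 = 0.60600

0.606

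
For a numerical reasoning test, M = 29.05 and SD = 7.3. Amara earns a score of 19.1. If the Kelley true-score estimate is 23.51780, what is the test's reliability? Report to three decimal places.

T̂ = ρX + (1 − ρ)μ  ⇒  T̂ − μ = ρ(X − μ)
ρ = (T̂ − μ)/(X − μ) = (23.51780 − 29.05) / (19.1 − 29.05) = -5.53220 / -9.95 = 0.55600

0.556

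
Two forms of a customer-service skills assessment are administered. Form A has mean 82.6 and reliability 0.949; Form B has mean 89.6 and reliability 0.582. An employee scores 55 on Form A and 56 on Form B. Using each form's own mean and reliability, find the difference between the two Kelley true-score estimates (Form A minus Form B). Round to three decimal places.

-13.637

T̂_A = 0.949(55) + 0.051(82.6) = 56.40760
T̂_B = 0.582(56) + 0.418(89.6) = 70.04480
T̂_A − T̂_B = -13.63720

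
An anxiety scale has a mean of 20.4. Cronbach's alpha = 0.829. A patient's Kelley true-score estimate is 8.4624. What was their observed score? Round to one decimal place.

T̂ = ρX + (1 − ρ)μ  ⇒  X = (T̂ − (1 − ρ)μ) / ρ
X = (8.4624 − 0.171 × 20.4) / 0.829 = (8.4624 − 3.4884) / 0.829 = 4.9740 / 0.829 = 6.000

6.0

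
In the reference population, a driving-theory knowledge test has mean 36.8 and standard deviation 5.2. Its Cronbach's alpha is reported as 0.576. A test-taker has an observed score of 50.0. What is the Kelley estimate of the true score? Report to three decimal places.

44.403

T̂ = 0.576(50.0) + 0.424(36.8) = 28.8000 + 15.6032 = 44.4032 → 44.403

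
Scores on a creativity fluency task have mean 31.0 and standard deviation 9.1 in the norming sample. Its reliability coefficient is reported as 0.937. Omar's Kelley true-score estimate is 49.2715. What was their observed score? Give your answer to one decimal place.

50.5

T̂ = ρX + (1 − ρ)μ  ⇒  X = (T̂ − (1 − ρ)μ) / ρ
X = (49.2715 − 0.063 × 31.0) / 0.937 = (49.2715 − 1.9530) / 0.937 = 47.3185 / 0.937 = 50.500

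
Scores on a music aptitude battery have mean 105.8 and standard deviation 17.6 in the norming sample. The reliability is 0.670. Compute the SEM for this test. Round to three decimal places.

SEM = SD · √(1 − ρ) = 17.6 × √0.330 = 17.6 × 0.5745 = 10.1104

10.110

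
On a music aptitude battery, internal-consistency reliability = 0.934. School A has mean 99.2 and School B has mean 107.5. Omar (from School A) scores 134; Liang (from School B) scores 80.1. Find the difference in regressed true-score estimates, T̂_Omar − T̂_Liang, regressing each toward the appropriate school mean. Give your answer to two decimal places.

T̂_Omar = 0.934(134) + 0.066(99.2) = 131.7032
T̂_Liang = 0.934(80.1) + 0.066(107.5) = 81.9084
Difference = 131.7032 − 81.9084 = 49.7948

49.79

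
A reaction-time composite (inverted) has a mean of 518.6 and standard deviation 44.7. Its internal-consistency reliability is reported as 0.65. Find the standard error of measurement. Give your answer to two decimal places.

26.44

SEM = SD · √(1 − ρ) = 44.7 × √0.35 = 44.7 × 0.5916 = 26.445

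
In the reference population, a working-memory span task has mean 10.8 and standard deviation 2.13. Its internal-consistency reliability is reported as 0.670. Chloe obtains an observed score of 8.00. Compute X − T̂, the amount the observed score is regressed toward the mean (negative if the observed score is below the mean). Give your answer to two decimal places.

T̂ = ρX + (1 − ρ)μ
  = 0.670 × 8.00 + 0.330 × 10.8
  = 5.36000 + 3.5640
  = 8.9240
  ≈ 8.924
X − T̂ = 8.00 − 8.924 = -0.924 → -0.92

-0.92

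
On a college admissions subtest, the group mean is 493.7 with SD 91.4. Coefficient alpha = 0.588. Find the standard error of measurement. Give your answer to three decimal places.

SEM = SD · √(1 − ρ) = 91.4 × √0.412 = 91.4 × 0.6419 = 58.6671

58.667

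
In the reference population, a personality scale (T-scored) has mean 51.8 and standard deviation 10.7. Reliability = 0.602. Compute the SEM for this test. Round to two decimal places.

SEM = SD · √(1 − ρ) = 10.7 × √0.398 = 10.7 × 0.6309 = 6.750

6.75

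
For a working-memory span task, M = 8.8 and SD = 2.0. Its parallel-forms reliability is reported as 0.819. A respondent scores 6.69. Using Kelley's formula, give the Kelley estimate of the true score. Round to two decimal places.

T̂ = ρX + (1 − ρ)μ
  = 0.819 × 6.69 + 0.181 × 8.8
  = 5.47911 + 1.5928
  = 7.072
  ≈ 7.07

7.07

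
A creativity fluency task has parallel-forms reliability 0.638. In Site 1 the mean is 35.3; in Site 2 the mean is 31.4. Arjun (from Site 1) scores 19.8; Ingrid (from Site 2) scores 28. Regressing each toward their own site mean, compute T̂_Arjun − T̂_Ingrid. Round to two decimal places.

T̂_Arjun = 0.638(19.8) + 0.362(35.3) = 25.4110
T̂_Ingrid = 0.638(28) + 0.362(31.4) = 29.2308
Difference = 25.4110 − 29.2308 = -3.8198

-3.82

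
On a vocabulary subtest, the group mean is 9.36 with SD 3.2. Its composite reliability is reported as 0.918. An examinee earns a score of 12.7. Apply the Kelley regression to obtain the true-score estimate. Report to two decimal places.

12.43

Regress the observed score toward the mean by the unreliability: T̂ = 0.918·12.7 + 0.082·9.36 = 11.6586 + 0.76752 = 12.426.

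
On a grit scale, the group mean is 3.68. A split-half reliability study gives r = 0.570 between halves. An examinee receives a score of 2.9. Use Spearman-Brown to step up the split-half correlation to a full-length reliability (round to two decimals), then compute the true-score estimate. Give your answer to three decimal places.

Spearman-Brown: ρ = 2r/(1 + r) = 2(0.570)/(1 + 0.570) = 1.1400/1.570 = 0.7261 → 0.73
T̂ = 0.73(2.9) + 0.27(3.68) = 2.117 + 0.9936 = 3.1106 → 3.111

3.111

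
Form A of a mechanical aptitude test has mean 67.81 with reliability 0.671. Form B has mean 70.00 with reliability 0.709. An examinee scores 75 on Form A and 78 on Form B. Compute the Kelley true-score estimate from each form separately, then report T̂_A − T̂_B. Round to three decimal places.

-3.038

T̂_A = 0.671(75) + 0.329(67.81) = 72.63449
T̂_B = 0.709(78) + 0.291(70.00) = 75.67200
T̂_A − T̂_B = -3.03751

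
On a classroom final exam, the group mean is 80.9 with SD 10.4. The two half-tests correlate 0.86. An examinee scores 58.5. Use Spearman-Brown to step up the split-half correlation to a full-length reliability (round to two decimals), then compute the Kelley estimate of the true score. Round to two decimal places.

Spearman-Brown: ρ = 2r/(1 + r) = 2(0.86)/(1 + 0.86) = 1.720/1.86 = 0.9247 → 0.92
T̂ = 0.92(58.5) + 0.08(80.9) = 53.820 + 6.472 = 60.292 → 60.29

60.29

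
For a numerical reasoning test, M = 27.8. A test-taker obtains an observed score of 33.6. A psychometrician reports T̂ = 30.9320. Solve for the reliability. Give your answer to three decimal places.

0.540

T̂ = ρX + (1 − ρ)μ  ⇒  T̂ − μ = ρ(X − μ)
ρ = (T̂ − μ)/(X − μ) = (30.9320 − 27.8) / (33.6 − 27.8) = 3.1320 / 5.8 = 0.54000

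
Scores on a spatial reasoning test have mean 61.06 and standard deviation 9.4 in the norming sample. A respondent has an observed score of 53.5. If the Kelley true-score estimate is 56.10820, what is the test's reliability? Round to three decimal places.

T̂ = ρX + (1 − ρ)μ  ⇒  T̂ − μ = ρ(X − μ)
ρ = (T̂ − μ)/(X − μ) = (56.10820 − 61.06) / (53.5 − 61.06) = -4.95180 / -7.56 = 0.65500

0.655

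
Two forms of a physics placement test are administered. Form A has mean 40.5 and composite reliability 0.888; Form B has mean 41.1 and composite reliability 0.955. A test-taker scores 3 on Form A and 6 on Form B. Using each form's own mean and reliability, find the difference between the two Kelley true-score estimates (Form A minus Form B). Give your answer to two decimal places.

T̂_A = 0.888(3) + 0.112(40.5) = 7.2000
T̂_B = 0.955(6) + 0.045(41.1) = 7.5795
T̂_A − T̂_B = -0.3795

-0.38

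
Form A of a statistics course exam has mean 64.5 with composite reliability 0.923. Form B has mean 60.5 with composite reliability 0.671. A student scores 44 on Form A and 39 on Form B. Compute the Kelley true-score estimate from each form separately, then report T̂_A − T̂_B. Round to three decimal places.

T̂_A = 0.923(44) + 0.077(64.5) = 45.57850
T̂_B = 0.671(39) + 0.329(60.5) = 46.07350
T̂_A − T̂_B = -0.49500

-0.495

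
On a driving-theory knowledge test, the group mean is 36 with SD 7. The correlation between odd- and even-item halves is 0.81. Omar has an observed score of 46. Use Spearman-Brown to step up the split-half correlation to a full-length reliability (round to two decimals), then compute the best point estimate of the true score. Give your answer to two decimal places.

Spearman-Brown: ρ = 2r/(1 + r) = 2(0.81)/(1 + 0.81) = 1.620/1.81 = 0.8950 → 0.90
T̂ = ρX + (1 − ρ)μ
  = 0.90 × 46 + 0.10 × 36
  = 41.40 + 3.60
  = 45.000
  ≈ 45.00

45.00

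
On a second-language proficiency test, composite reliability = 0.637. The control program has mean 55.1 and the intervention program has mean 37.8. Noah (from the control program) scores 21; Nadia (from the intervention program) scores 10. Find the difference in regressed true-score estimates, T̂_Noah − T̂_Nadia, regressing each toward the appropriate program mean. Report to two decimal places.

T̂_Noah = 0.637(21) + 0.363(55.1) = 33.3783
T̂_Nadia = 0.637(10) + 0.363(37.8) = 20.0914
Difference = 33.3783 − 20.0914 = 13.2869

13.29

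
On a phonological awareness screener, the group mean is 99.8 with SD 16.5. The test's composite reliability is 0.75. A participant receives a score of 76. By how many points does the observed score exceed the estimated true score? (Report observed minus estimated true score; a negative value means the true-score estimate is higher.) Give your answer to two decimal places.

-5.95

Weight the observed score by reliability and the mean by (1 − reliability): T̂ = 0.75·76 + 0.25·99.8 = 57.00 + 24.950 = 81.9500.
X − T̂ = 76 − 81.950 = -5.950 → -5.95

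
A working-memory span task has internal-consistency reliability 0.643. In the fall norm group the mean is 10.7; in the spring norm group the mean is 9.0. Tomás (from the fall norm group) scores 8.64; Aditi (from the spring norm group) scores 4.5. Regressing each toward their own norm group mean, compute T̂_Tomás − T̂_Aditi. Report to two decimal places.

T̂_Tomás = 0.643(8.64) + 0.357(10.7) = 9.3754
T̂_Aditi = 0.643(4.5) + 0.357(9.0) = 6.1065
Difference = 9.3754 − 6.1065 = 3.2689

3.27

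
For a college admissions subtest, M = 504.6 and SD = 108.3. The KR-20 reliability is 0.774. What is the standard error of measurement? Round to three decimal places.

51.485

SEM = SD · √(1 − ρ) = 108.3 × √0.226 = 108.3 × 0.4754 = 51.4852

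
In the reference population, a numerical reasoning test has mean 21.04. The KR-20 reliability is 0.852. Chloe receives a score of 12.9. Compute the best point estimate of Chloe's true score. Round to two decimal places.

Weight the observed score by reliability and the mean by (1 − reliability): T̂ = 0.852·12.9 + 0.148·21.04 = 10.9908 + 3.11392 = 14.105.

14.10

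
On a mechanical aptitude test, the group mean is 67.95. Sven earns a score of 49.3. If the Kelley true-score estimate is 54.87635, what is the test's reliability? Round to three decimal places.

0.701

T̂ = ρX + (1 − ρ)μ  ⇒  T̂ − μ = ρ(X − μ)
ρ = (T̂ − μ)/(X − μ) = (54.87635 − 67.95) / (49.3 − 67.95) = -13.07365 / -18.65 = 0.70100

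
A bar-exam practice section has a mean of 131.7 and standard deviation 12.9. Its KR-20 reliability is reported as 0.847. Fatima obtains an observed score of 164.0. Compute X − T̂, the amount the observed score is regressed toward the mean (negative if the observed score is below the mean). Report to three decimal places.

4.942

Regress the observed score toward the mean by the unreliability: T̂ = 0.847·164.0 + 0.153·131.7 = 138.9080 + 20.1501 = 159.05810.
X − T̂ = 164.0 − 159.0581 = 4.9419 → 4.942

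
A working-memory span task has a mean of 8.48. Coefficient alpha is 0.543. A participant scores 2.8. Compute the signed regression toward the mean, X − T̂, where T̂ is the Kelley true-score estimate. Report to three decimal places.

-2.596

T̂ = ρX + (1 − ρ)μ
  = 0.543 × 2.8 + 0.457 × 8.48
  = 1.5204 + 3.87536
  = 5.39576
  ≈ 5.3958
X − T̂ = 2.8 − 5.3958 = -2.5958 → -2.596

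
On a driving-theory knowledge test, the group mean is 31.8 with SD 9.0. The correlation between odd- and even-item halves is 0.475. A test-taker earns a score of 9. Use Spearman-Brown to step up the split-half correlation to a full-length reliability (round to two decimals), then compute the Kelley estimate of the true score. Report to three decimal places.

Spearman-Brown: ρ = 2r/(1 + r) = 2(0.475)/(1 + 0.475) = 0.9500/1.475 = 0.6441 → 0.64
Kelley's formula gives T̂ = 0.64·9 + 0.36·31.8 = 5.76 + 11.448 = 17.2080.

17.208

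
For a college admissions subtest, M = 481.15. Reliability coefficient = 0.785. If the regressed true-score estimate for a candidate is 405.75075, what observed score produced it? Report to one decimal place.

T̂ = ρX + (1 − ρ)μ  ⇒  X = (T̂ − (1 − ρ)μ) / ρ
X = (405.75075 − 0.215 × 481.15) / 0.785 = (405.75075 − 103.44725) / 0.785 = 302.30350 / 0.785 = 385.100

385.1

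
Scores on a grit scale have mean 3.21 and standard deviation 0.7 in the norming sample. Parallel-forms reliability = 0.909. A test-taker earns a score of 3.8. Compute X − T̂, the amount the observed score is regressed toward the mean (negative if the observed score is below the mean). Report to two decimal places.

0.05

T̂ = 0.909(3.8) + 0.091(3.21) = 3.4542 + 0.29211 = 3.7463 → 3.746
X − T̂ = 3.8 − 3.746 = 0.054 → 0.05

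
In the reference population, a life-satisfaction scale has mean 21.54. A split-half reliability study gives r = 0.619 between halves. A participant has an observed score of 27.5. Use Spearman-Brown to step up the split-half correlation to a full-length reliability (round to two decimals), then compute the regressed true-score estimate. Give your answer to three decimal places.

Spearman-Brown: ρ = 2r/(1 + r) = 2(0.619)/(1 + 0.619) = 1.2380/1.619 = 0.7647 → 0.76
Kelley's formula gives T̂ = 0.76·27.5 + 0.24·21.54 = 20.900 + 5.1696 = 26.0696.

26.070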